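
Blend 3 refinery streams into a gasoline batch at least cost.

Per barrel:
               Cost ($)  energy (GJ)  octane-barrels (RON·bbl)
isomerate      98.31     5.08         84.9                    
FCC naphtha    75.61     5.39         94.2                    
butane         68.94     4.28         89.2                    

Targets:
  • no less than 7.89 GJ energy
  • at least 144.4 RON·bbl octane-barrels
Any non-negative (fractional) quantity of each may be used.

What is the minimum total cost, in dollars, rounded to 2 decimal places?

Treat it as an LP. Let x1 = barrels of isomerate, x2 = barrels of FCC naphtha, x3 = barrels of butane.
Minimize 98.31x1 + 75.61x2 + 68.94x3 s.t.:
  5.08x1 + 5.39x2 + 4.28x3 ≥ 7.89   (energy)
  84.9x1 + 94.2x2 + 89.2x3 ≥ 144.4   (octane-barrels)
  x1, x2, x3 ≥ 0.
The cheapest feasible vertex uses only FCC naphtha, butane; isomerate is not used. The energy and octane-barrels requirements are met with equality.
Solving gives x2 = 1.1049, x3 = 0.45197.
Hence cost = 75.61·1.1049 + 68.94·0.45197 = $114.7003.

$114.70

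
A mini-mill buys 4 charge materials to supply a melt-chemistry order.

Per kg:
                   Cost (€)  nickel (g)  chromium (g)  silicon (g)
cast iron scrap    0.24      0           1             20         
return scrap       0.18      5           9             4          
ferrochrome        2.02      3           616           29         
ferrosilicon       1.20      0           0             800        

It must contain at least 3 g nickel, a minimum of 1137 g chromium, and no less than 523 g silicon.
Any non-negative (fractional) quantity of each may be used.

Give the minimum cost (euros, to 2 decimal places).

Let x1 = kg of cast iron scrap, x2 = kg of return scrap, x3 = kg of ferrochrome, x4 = kg of ferrosilicon.
min 0.24x1 + 0.18x2 + 2.02x3 + 1.2x4 with:
  5x2 + 3x3 ≥ 3   (nickel)
  1x1 + 9x2 + 616x3 ≥ 1137   (chromium)
  20x1 + 4x2 + 29x3 + 800x4 ≥ 523   (silicon)
  x1, x2, x3, x4 ≥ 0.
At the optimum only ferrochrome, ferrosilicon are positive (cast iron scrap, return scrap = 0). There the chromium and silicon constraints are tight.
Optimal quantities: ferrochrome = 1.846 kg, ferrosilicon = 0.5868 kg.
Hence cost = 2.02·1.846 + 1.2·0.5868 = €4.4331.

€4.43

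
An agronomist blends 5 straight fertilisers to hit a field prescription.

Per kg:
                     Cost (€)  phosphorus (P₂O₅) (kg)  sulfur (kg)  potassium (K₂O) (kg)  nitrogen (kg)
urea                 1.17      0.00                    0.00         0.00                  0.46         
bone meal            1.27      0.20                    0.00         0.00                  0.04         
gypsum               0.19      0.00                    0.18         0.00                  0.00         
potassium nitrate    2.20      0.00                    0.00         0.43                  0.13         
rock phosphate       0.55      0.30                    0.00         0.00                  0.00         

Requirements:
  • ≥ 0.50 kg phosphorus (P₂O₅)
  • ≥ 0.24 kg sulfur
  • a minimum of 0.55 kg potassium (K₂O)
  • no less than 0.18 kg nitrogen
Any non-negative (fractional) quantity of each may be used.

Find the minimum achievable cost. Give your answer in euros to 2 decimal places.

Let x1 = kg of urea, x2 = kg of bone meal, x3 = kg of gypsum, x4 = kg of potassium nitrate, x5 = kg of rock phosphate.
min 1.17x1 + 1.27x2 + 0.19x3 + 2.2x4 + 0.55x5 s.t.:
  0.2x2 + 0.3x5 ≥ 0.5   (phosphorus (P₂O₅))
  0.18x3 ≥ 0.24   (sulfur)
  0.43x4 ≥ 0.55   (potassium (K₂O))
  0.46x1 + 0.04x2 + 0.13x4 ≥ 0.18   (nitrogen)
  x1, x2, x3, x4, x5 ≥ 0.
At the optimum only urea, gypsum, potassium nitrate, rock phosphate are positive (bone meal = 0). Binding constraints: phosphorus (P₂O₅), sulfur, potassium (K₂O), nitrogen.
Optimal quantities: urea = 0.02983 kg, gypsum = 1.333 kg, potassium nitrate = 1.279 kg, rock phosphate = 1.667 kg.
Objective = 1.17·0.02983 + 0.19·1.333 + 2.2·1.279 + 0.55·1.667 = 4.0188.

€4.02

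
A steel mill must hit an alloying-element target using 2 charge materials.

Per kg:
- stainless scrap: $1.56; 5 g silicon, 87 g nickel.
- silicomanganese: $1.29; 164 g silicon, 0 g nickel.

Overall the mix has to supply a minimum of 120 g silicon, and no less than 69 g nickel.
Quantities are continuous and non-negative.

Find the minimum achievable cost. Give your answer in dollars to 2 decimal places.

Treat it as an LP. Let x1 = kg of stainless scrap, x2 = kg of silicomanganese.
Minimise 1.56x1 + 1.29x2 subject to:
  5x1 + 164x2 ≥ 120   (silicon)
  87x1 ≥ 69   (nickel)
  x1, x2 ≥ 0.
Both inputs are positive at the optimum. There the silicon and nickel constraints are tight.
Solving gives x1 = 0.7931, x2 = 0.7075.
Cost = 1.56·0.7931 + 1.29·0.7075 = 2.1499.

$2.15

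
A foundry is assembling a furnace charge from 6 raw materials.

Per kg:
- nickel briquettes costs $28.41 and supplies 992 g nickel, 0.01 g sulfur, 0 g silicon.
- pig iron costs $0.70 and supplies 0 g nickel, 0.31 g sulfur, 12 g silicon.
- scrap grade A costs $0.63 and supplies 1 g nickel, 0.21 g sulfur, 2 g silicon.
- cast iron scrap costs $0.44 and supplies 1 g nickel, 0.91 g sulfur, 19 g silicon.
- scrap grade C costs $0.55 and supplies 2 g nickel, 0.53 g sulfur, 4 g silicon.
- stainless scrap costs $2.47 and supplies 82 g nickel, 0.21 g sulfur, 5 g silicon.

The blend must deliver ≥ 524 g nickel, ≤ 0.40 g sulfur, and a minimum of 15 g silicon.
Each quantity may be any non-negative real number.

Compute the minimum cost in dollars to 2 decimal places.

$15.87

Let x1 = kg of nickel briquettes, x2 = kg of pig iron, x3 = kg of scrap grade A, x4 = kg of cast iron scrap, x5 = kg of scrap grade C, x6 = kg of stainless scrap.
Minimise 28.41x1 + 0.7x2 + 0.63x3 + 0.44x4 + 0.55x5 + 2.47x6 subject to:
  992x1 + 1x3 + 1x4 + 2x5 + 82x6 ≥ 524   (nickel)
  0.01x1 + 0.31x2 + 0.21x3 + 0.91x4 + 0.53x5 + 0.21x6 ≤ 0.4   (sulfur)
  12x2 + 2x3 + 19x4 + 4x5 + 5x6 ≥ 15   (silicon)
  x1, x2, x3, x4, x5, x6 ≥ 0.
The optimal basis is {nickel briquettes, pig iron, stainless scrap}; scrap grade A, cast iron scrap, scrap grade C drop out. There the nickel, sulfur, silicon constraints are tight.
Optimal quantities: nickel briquettes = 0.5208 kg, pig iron = 1.212 kg, stainless scrap = 0.09021 kg.
Total cost: 28.41·0.5208 + 0.7·1.212 + 2.47·0.09021 = 15.8671.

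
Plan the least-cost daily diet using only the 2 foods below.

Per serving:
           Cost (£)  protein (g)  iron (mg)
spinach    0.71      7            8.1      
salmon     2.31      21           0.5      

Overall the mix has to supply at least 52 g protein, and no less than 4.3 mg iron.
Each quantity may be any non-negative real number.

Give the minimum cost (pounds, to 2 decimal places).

This is a linear program. Let x1 = servings of spinach, x2 = servings of salmon.
Minimize 0.71x1 + 2.31x2 with:
  7x1 + 21x2 ≥ 52   (protein)
  8.1x1 + 0.5x2 ≥ 4.3   (iron)
  x1, x2 ≥ 0.
The minimum-cost mix takes nothing from salmon — only spinach. Binding constraint: protein.
So spinach = 7.429 servings.
Cost = 0.71·7.429 = 5.2746.

£5.27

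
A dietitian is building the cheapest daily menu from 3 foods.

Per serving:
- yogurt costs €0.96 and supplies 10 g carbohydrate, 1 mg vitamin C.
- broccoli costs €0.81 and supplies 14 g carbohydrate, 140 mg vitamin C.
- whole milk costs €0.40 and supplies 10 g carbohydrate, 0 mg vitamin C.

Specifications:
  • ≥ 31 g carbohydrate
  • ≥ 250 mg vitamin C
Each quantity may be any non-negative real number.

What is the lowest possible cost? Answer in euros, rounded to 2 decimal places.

€1.69

This is a linear program. Let x1 = servings of yogurt, x2 = servings of broccoli, x3 = servings of whole milk.
min 0.96x1 + 0.81x2 + 0.4x3 with:
  10x1 + 14x2 + 10x3 ≥ 31   (carbohydrate)
  1x1 + 140x2 ≥ 250   (vitamin C)
  x1, x2, x3 ≥ 0.
The minimum-cost mix takes nothing from yogurt — only broccoli, whole milk. Binding constraints: carbohydrate and vitamin C.
So broccoli = 1.786 servings, whole milk = 0.6 servings.
Objective = 0.81·1.786 + 0.4·0.6 = 1.6867.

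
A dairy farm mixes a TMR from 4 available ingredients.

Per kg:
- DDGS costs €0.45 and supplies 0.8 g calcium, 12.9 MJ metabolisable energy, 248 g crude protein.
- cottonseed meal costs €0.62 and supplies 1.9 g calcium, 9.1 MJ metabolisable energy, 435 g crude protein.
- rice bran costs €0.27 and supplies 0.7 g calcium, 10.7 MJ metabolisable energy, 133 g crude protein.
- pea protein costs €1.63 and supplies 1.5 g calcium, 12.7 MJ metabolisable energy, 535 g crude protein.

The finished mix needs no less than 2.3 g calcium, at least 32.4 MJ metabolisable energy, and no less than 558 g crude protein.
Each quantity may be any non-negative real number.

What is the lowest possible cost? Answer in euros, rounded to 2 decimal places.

Let x1 = kg of DDGS, x2 = kg of cottonseed meal, x3 = kg of rice bran, x4 = kg of pea protein.
Minimize 0.45x1 + 0.62x2 + 0.27x3 + 1.63x4 s.t.:
  0.8x1 + 1.9x2 + 0.7x3 + 1.5x4 ≥ 2.3   (calcium)
  12.9x1 + 9.1x2 + 10.7x3 + 12.7x4 ≥ 32.4   (metabolisable energy)
  248x1 + 435x2 + 133x3 + 535x4 ≥ 558   (crude protein)
  x1, x2, x3, x4 ≥ 0.
The minimum-cost mix takes nothing from DDGS, pea protein — only cottonseed meal, rice bran. There the metabolisable energy and crude protein constraints are tight.
That vertex is x2 = 0.4824, x3 = 2.618.
Objective = 0.62·0.4824 + 0.27·2.618 = 1.0059.

€1.01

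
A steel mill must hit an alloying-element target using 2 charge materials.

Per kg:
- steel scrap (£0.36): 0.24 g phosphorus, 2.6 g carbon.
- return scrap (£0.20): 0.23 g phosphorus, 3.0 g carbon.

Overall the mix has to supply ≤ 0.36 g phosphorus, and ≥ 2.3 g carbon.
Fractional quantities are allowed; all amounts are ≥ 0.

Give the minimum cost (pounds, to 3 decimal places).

£0.153

Let x1 = kg of steel scrap, x2 = kg of return scrap.
Minimize 0.36x1 + 0.2x2 subject to:
  0.24x1 + 0.23x2 ≤ 0.36   (phosphorus)
  2.6x1 + 3x2 ≥ 2.3   (carbon)
  x1, x2 ≥ 0.
The minimum-cost mix takes nothing from steel scrap — only return scrap. Binding constraint: carbon.
Solving gives x2 = 0.7667.
Total cost: 0.2·0.7667 = 0.15334.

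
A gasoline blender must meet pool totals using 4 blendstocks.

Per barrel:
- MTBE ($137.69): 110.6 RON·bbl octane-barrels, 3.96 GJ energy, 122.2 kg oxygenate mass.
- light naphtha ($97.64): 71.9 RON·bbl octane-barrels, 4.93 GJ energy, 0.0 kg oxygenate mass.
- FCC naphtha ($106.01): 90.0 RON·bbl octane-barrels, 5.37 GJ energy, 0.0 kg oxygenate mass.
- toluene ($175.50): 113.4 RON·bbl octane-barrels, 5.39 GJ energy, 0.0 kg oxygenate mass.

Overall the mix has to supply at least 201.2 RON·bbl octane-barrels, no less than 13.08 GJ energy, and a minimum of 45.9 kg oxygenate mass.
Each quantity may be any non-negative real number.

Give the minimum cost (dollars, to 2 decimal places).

Let x1 = barrels of MTBE, x2 = barrels of light naphtha, x3 = barrels of FCC naphtha, x4 = barrels of toluene.
Minimize 137.69x1 + 97.64x2 + 106.01x3 + 175.5x4 subject to:
  110.6x1 + 71.9x2 + 90x3 + 113.4x4 ≥ 201.2   (octane-barrels)
  3.96x1 + 4.93x2 + 5.37x3 + 5.39x4 ≥ 13.08   (energy)
  122.2x1 ≥ 45.9   (oxygenate mass)
  x1, x2, x3, x4 ≥ 0.
The optimal basis is {MTBE, FCC naphtha}; light naphtha, toluene drop out. There the energy and oxygenate mass constraints are tight.
Solving gives x1 = 0.37561, x3 = 2.1588.
Cost = 137.69·0.37561 + 106.01·2.1588 = 280.5721.

$280.57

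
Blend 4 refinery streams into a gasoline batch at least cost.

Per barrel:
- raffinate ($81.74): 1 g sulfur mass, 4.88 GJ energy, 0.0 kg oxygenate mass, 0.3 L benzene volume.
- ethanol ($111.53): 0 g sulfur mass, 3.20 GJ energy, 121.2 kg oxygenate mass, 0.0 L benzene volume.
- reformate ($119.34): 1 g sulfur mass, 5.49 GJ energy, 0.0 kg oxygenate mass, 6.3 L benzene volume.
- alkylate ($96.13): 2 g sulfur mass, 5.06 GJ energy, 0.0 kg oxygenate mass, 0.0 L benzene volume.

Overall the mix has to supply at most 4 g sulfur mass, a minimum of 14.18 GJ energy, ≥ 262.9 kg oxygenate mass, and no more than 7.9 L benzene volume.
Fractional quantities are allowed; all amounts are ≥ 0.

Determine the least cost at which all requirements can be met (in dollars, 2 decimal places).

Let x1 = barrels of raffinate, x2 = barrels of ethanol, x3 = barrels of reformate, x4 = barrels of alkylate.
min 81.74x1 + 111.53x2 + 119.34x3 + 96.13x4 subject to:
  1x1 + 1x3 + 2x4 ≤ 4   (sulfur mass)
  4.88x1 + 3.2x2 + 5.49x3 + 5.06x4 ≥ 14.18   (energy)
  121.2x2 ≥ 262.9   (oxygenate mass)
  0.3x1 + 6.3x3 ≤ 7.9   (benzene volume)
  x1, x2, x3, x4 ≥ 0.
The cheapest feasible vertex uses only raffinate, ethanol; reformate, alkylate are not used. Binding constraints: energy and oxygenate mass.
Optimal quantities: raffinate = 1.48335 barrels, ethanol = 2.16914 barrels.
Total cost: 81.74·1.48335 + 111.53·2.16914 = 363.1732.

$363.17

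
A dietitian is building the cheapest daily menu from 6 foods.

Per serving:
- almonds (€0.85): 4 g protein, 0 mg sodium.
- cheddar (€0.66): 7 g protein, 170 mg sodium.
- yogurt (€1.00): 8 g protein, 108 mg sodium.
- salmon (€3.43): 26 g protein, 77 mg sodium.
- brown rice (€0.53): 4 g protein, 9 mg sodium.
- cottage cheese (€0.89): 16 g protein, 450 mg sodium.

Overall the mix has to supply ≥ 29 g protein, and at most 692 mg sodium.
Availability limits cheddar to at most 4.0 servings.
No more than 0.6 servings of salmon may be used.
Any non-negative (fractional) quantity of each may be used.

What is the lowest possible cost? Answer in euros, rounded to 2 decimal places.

€1.98

Let x1 = servings of almonds, x2 = servings of cheddar, x3 = servings of yogurt, x4 = servings of salmon, x5 = servings of brown rice, x6 = servings of cottage cheese.
min 0.85x1 + 0.66x2 + 1x3 + 3.43x4 + 0.53x5 + 0.89x6 subject to:
  4x1 + 7x2 + 8x3 + 26x4 + 4x5 + 16x6 ≥ 29   (protein)
  170x2 + 108x3 + 77x4 + 9x5 + 450x6 ≤ 692   (sodium)
  x2 ≤ 4
  x4 ≤ 0.6
  x1, x2, x3, x4, x5, x6 ≥ 0.
At the optimum only brown rice, cottage cheese are positive (almonds, cheddar, yogurt, salmon = 0). Binding constraints: protein and sodium.
Optimal quantities: brown rice = 1.194 servings, cottage cheese = 1.514 servings.
Objective = 0.53·1.194 + 0.89·1.514 = 1.9803.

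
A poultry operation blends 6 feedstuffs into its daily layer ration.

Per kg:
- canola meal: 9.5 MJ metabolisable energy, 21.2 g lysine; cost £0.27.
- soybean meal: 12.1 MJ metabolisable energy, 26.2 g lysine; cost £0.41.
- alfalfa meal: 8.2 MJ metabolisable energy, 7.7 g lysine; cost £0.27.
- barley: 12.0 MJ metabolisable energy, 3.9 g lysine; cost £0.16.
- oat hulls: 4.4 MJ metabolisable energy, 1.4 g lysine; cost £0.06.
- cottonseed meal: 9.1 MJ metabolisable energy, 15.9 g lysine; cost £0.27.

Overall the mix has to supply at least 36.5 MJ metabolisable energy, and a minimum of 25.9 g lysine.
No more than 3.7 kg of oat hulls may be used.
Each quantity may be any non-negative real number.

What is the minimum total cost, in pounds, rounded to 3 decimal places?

Set it up as a linear program. Let x1 = kg of canola meal, x2 = kg of soybean meal, x3 = kg of alfalfa meal, x4 = kg of barley, x5 = kg of oat hulls, x6 = kg of cottonseed meal.
Minimize 0.27x1 + 0.41x2 + 0.27x3 + 0.16x4 + 0.06x5 + 0.27x6 with:
  9.5x1 + 12.1x2 + 8.2x3 + 12x4 + 4.4x5 + 9.1x6 ≥ 36.5   (metabolisable energy)
  21.2x1 + 26.2x2 + 7.7x3 + 3.9x4 + 1.4x5 + 15.9x6 ≥ 25.9   (lysine)
  x5 ≤ 3.7
  x1, x2, x3, x4, x5, x6 ≥ 0.
At the optimum only canola meal, barley are positive (soybean meal, alfalfa meal, oat hulls, cottonseed meal = 0). There the metabolisable energy and lysine constraints are tight.
Optimal quantities: canola meal = 0.775 kg, barley = 2.428 kg.
Total cost: 0.27·0.775 + 0.16·2.428 = 0.59773.

£0.598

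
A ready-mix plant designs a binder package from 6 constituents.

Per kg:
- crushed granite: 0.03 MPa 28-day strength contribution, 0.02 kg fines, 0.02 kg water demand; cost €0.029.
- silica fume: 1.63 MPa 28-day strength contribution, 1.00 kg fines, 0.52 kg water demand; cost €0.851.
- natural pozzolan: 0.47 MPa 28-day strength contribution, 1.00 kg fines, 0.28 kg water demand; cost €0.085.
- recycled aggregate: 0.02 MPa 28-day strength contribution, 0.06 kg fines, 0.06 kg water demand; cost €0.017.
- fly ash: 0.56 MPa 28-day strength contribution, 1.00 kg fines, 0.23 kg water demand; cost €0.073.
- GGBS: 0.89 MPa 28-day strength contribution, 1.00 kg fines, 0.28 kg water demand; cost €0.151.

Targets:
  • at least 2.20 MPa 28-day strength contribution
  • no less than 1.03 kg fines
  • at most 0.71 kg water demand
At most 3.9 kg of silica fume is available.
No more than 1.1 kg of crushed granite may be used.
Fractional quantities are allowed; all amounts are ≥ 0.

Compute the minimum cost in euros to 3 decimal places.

Let x1 = kg of crushed granite, x2 = kg of silica fume, x3 = kg of natural pozzolan, x4 = kg of recycled aggregate, x5 = kg of fly ash, x6 = kg of GGBS.
Minimise 0.029x1 + 0.851x2 + 0.085x3 + 0.017x4 + 0.073x5 + 0.151x6 with:
  0.03x1 + 1.63x2 + 0.47x3 + 0.02x4 + 0.56x5 + 0.89x6 ≥ 2.2   (28-day strength contribution)
  0.02x1 + 1x2 + 1x3 + 0.06x4 + 1x5 + 1x6 ≥ 1.03   (fines)
  0.02x1 + 0.52x2 + 0.28x3 + 0.06x4 + 0.23x5 + 0.28x6 ≤ 0.71   (water demand)
  x2 ≤ 3.9
  x1 ≤ 1.1
  x1, x2, x3, x4, x5, x6 ≥ 0.
At the optimum only fly ash, GGBS are positive (crushed granite, silica fume, natural pozzolan, recycled aggregate = 0). There the 28-day strength contribution and water demand constraints are tight.
Optimal quantities: fly ash = 0.3319 kg, GGBS = 2.263 kg.
Total cost: 0.073·0.3319 + 0.151·2.263 = 0.36594.

€0.366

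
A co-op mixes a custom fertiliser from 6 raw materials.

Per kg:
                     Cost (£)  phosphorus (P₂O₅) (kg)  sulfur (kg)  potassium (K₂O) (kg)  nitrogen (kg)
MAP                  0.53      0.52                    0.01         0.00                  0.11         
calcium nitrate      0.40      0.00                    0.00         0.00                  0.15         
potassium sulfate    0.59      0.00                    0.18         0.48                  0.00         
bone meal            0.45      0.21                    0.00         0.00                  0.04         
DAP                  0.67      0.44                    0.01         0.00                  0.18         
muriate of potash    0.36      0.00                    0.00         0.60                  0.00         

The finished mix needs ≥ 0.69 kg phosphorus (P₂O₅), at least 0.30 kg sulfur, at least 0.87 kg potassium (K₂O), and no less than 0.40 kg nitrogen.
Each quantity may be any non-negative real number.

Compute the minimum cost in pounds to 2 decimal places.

£2.36

Set it up as a linear program. Let x1 = kg of MAP, x2 = kg of calcium nitrate, x3 = kg of potassium sulfate, x4 = kg of bone meal, x5 = kg of DAP, x6 = kg of muriate of potash.
Minimize 0.53x1 + 0.4x2 + 0.59x3 + 0.45x4 + 0.67x5 + 0.36x6 with:
  0.52x1 + 0.21x4 + 0.44x5 ≥ 0.69   (phosphorus (P₂O₅))
  0.01x1 + 0.18x3 + 0.01x5 ≥ 0.3   (sulfur)
  0.48x3 + 0.6x6 ≥ 0.87   (potassium (K₂O))
  0.11x1 + 0.15x2 + 0.04x4 + 0.18x5 ≥ 0.4   (nitrogen)
  x1, x2, x3, x4, x5, x6 ≥ 0.
At the optimum only calcium nitrate, potassium sulfate, DAP, muriate of potash are positive (MAP, bone meal = 0). There the phosphorus (P₂O₅), sulfur, potassium (K₂O), nitrogen constraints are tight.
That vertex is x2 = 0.7848, x3 = 1.58, x5 = 1.568, x6 = 0.1864.
Objective = 0.4·0.7848 + 0.59·1.58 + 0.67·1.568 + 0.36·0.1864 = 2.3638.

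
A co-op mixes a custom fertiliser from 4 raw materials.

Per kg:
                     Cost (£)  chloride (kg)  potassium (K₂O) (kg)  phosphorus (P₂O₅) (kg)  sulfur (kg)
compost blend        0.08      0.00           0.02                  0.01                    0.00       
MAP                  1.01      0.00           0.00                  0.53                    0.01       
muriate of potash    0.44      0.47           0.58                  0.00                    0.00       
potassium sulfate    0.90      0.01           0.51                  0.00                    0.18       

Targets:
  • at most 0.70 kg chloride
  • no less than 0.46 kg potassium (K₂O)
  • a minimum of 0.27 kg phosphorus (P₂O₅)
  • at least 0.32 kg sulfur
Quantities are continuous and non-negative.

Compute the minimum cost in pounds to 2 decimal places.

Let x1 = kg of compost blend, x2 = kg of MAP, x3 = kg of muriate of potash, x4 = kg of potassium sulfate.
Minimize 0.08x1 + 1.01x2 + 0.44x3 + 0.9x4 with:
  0.47x3 + 0.01x4 ≤ 0.7   (chloride)
  0.02x1 + 0.58x3 + 0.51x4 ≥ 0.46   (potassium (K₂O))
  0.01x1 + 0.53x2 ≥ 0.27   (phosphorus (P₂O₅))
  0.01x2 + 0.18x4 ≥ 0.32   (sulfur)
  x1, x2, x3, x4 ≥ 0.
The minimum-cost mix takes nothing from compost blend, muriate of potash — only MAP, potassium sulfate. There the phosphorus (P₂O₅) and sulfur constraints are tight.
Optimal quantities: MAP = 0.5094 kg, potassium sulfate = 1.749 kg.
Cost = 1.01·0.5094 + 0.9·1.749 = 2.0886.

£2.09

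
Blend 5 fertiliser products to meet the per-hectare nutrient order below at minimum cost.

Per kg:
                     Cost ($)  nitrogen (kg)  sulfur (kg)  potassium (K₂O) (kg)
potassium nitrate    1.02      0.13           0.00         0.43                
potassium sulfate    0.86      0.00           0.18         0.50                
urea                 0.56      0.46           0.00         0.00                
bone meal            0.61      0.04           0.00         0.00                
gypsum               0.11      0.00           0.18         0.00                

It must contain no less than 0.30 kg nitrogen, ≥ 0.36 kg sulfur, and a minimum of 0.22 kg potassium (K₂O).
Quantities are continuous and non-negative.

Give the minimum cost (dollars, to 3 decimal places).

$0.915

Let x1 = kg of potassium nitrate, x2 = kg of potassium sulfate, x3 = kg of urea, x4 = kg of bone meal, x5 = kg of gypsum.
min 1.02x1 + 0.86x2 + 0.56x3 + 0.61x4 + 0.11x5 s.t.:
  0.13x1 + 0.46x3 + 0.04x4 ≥ 0.3   (nitrogen)
  0.18x2 + 0.18x5 ≥ 0.36   (sulfur)
  0.43x1 + 0.5x2 ≥ 0.22   (potassium (K₂O))
  x1, x2, x3, x4, x5 ≥ 0.
The optimal basis is {potassium sulfate, urea, gypsum}; potassium nitrate, bone meal drop out. The nitrogen, sulfur, potassium (K₂O) requirements are met with equality.
Optimal quantities: potassium sulfate = 0.44 kg, urea = 0.6522 kg, gypsum = 1.56 kg.
Objective = 0.86·0.44 + 0.56·0.6522 + 0.11·1.56 = 0.91523.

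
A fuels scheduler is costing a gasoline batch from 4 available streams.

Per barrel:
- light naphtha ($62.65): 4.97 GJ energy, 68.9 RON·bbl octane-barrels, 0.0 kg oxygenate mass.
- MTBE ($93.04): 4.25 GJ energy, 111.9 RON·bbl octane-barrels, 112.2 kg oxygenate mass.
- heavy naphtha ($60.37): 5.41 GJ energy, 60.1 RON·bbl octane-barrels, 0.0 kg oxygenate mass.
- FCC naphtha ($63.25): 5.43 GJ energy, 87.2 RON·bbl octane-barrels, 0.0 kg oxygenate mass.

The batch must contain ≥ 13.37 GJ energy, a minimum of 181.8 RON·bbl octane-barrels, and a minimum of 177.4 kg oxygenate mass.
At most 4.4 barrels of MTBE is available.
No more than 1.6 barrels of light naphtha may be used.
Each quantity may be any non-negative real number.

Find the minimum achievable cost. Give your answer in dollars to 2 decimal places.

$221.32

Set it up as a linear program. Let x1 = barrels of light naphtha, x2 = barrels of MTBE, x3 = barrels of heavy naphtha, x4 = barrels of FCC naphtha.
min 62.65x1 + 93.04x2 + 60.37x3 + 63.25x4 subject to:
  4.97x1 + 4.25x2 + 5.41x3 + 5.43x4 ≥ 13.37   (energy)
  68.9x1 + 111.9x2 + 60.1x3 + 87.2x4 ≥ 181.8   (octane-barrels)
  112.2x2 ≥ 177.4   (oxygenate mass)
  x2 ≤ 4.4
  x1 ≤ 1.6
  x1, x2, x3, x4 ≥ 0.
At the optimum only MTBE, heavy naphtha are positive (light naphtha, FCC naphtha = 0). The energy and oxygenate mass requirements are met with equality.
That vertex is x2 = 1.5811, x3 = 1.2293.
Cost = 93.04·1.5811 + 60.37·1.2293 = 221.3184.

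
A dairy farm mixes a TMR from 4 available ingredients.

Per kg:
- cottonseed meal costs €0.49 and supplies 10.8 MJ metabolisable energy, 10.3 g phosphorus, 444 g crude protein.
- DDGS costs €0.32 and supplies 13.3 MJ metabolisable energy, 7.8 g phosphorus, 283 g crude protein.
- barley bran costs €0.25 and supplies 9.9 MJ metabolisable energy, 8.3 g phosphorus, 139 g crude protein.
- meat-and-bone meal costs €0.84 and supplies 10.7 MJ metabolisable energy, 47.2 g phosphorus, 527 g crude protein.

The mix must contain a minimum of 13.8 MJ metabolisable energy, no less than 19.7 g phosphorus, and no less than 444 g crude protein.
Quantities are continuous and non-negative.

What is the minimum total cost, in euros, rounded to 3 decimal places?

€0.558

This is a linear program. Let x1 = kg of cottonseed meal, x2 = kg of DDGS, x3 = kg of barley bran, x4 = kg of meat-and-bone meal.
min 0.49x1 + 0.32x2 + 0.25x3 + 0.84x4 subject to:
  10.8x1 + 13.3x2 + 9.9x3 + 10.7x4 ≥ 13.8   (metabolisable energy)
  10.3x1 + 7.8x2 + 8.3x3 + 47.2x4 ≥ 19.7   (phosphorus)
  444x1 + 283x2 + 139x3 + 527x4 ≥ 444   (crude protein)
  x1, x2, x3, x4 ≥ 0.
The cheapest feasible vertex uses only DDGS, meat-and-bone meal; cottonseed meal, barley bran are not used. There the phosphorus and crude protein constraints are tight.
Optimal quantities: DDGS = 1.144 kg, meat-and-bone meal = 0.2284 kg.
Objective = 0.32·1.144 + 0.84·0.2284 = 0.55794.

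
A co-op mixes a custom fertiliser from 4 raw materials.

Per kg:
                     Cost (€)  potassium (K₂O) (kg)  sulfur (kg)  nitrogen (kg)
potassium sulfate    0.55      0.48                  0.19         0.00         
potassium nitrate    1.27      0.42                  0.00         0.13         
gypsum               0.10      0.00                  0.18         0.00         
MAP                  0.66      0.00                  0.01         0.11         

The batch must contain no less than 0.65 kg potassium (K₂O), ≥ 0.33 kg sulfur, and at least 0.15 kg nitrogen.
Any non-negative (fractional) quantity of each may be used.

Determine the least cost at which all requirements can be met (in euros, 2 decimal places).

Let x1 = kg of potassium sulfate, x2 = kg of potassium nitrate, x3 = kg of gypsum, x4 = kg of MAP.
min 0.55x1 + 1.27x2 + 0.1x3 + 0.66x4 subject to:
  0.48x1 + 0.42x2 ≥ 0.65   (potassium (K₂O))
  0.19x1 + 0.18x3 + 0.01x4 ≥ 0.33   (sulfur)
  0.13x2 + 0.11x4 ≥ 0.15   (nitrogen)
  x1, x2, x3, x4 ≥ 0.
The minimum-cost mix takes nothing from potassium nitrate — only potassium sulfate, gypsum, MAP. There the potassium (K₂O), sulfur, nitrogen constraints are tight.
Optimal quantities: potassium sulfate = 1.354 kg, gypsum = 0.3282 kg, MAP = 1.364 kg.
Cost = 0.55·1.354 + 0.1·0.3282 + 0.66·1.364 = 1.6778.

€1.68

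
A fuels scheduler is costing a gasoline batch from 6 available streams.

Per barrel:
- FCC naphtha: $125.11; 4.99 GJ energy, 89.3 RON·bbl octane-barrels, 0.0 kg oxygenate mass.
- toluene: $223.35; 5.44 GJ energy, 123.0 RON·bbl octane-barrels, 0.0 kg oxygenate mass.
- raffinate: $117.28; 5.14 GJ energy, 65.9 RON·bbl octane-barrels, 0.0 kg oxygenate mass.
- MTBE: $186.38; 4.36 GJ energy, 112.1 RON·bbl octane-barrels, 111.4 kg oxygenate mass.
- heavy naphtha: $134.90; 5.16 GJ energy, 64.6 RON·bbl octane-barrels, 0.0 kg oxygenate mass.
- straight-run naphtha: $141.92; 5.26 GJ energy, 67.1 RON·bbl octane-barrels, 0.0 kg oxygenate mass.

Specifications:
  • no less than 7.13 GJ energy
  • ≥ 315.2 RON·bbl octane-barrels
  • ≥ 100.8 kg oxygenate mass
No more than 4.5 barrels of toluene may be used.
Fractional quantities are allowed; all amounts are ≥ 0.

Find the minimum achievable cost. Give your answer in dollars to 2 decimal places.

$468.13

Treat it as an LP. Let x1 = barrels of FCC naphtha, x2 = barrels of toluene, x3 = barrels of raffinate, x4 = barrels of MTBE, x5 = barrels of heavy naphtha, x6 = barrels of straight-run naphtha.
Minimize 125.11x1 + 223.35x2 + 117.28x3 + 186.38x4 + 134.9x5 + 141.92x6 subject to:
  4.99x1 + 5.44x2 + 5.14x3 + 4.36x4 + 5.16x5 + 5.26x6 ≥ 7.13   (energy)
  89.3x1 + 123x2 + 65.9x3 + 112.1x4 + 64.6x5 + 67.1x6 ≥ 315.2   (octane-barrels)
  111.4x4 ≥ 100.8   (oxygenate mass)
  x2 ≤ 4.5
  x1, x2, x3, x4, x5, x6 ≥ 0.
The minimum-cost mix takes nothing from toluene, raffinate, heavy naphtha, straight-run naphtha — only FCC naphtha, MTBE. Binding constraints: octane-barrels and oxygenate mass.
Optimal quantities: FCC naphtha = 2.3938 barrels, MTBE = 0.90485 barrels.
Objective = 125.11·2.3938 + 186.38·0.90485 = 468.1343.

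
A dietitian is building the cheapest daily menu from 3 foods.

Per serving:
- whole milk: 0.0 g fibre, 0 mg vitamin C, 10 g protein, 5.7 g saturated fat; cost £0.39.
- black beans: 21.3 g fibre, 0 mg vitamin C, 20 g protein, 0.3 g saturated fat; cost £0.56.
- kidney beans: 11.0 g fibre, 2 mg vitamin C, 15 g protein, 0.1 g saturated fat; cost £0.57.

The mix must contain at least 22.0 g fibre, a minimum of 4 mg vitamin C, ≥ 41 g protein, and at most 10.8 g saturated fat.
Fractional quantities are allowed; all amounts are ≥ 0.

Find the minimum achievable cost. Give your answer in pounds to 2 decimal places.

£1.45

Set it up as a linear program. Let x1 = servings of whole milk, x2 = servings of black beans, x3 = servings of kidney beans.
Minimize 0.39x1 + 0.56x2 + 0.57x3 with:
  21.3x2 + 11x3 ≥ 22   (fibre)
  2x3 ≥ 4   (vitamin C)
  10x1 + 20x2 + 15x3 ≥ 41   (protein)
  5.7x1 + 0.3x2 + 0.1x3 ≤ 10.8   (saturated fat)
  x1, x2, x3 ≥ 0.
The optimal basis is {black beans, kidney beans}; whole milk drops out. There the vitamin C and protein constraints are tight.
Solving gives x2 = 0.55, x3 = 2.
Hence cost = 0.56·0.55 + 0.57·2 = £1.4480.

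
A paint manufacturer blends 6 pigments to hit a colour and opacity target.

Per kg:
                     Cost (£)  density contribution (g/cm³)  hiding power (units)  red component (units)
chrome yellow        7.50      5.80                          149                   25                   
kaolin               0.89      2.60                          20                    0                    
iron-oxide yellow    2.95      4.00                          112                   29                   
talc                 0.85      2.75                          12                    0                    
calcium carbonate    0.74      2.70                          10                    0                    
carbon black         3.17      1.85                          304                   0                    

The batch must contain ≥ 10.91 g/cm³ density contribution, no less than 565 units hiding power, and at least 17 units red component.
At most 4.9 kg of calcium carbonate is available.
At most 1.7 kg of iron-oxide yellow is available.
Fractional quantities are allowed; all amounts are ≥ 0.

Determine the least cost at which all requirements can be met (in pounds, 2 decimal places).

£8.27

Let x1 = kg of chrome yellow, x2 = kg of kaolin, x3 = kg of iron-oxide yellow, x4 = kg of talc, x5 = kg of calcium carbonate, x6 = kg of carbon black.
Minimize 7.5x1 + 0.89x2 + 2.95x3 + 0.85x4 + 0.74x5 + 3.17x6 subject to:
  5.8x1 + 2.6x2 + 4x3 + 2.75x4 + 2.7x5 + 1.85x6 ≥ 10.91   (density contribution)
  149x1 + 20x2 + 112x3 + 12x4 + 10x5 + 304x6 ≥ 565   (hiding power)
  25x1 + 29x3 ≥ 17   (red component)
  x5 ≤ 4.9
  x3 ≤ 1.7
  x1, x2, x3, x4, x5, x6 ≥ 0.
At the optimum only iron-oxide yellow, calcium carbonate, carbon black are positive (chrome yellow, kaolin, talc = 0). There the density contribution, hiding power, red component constraints are tight.
That vertex is x3 = 0.5862, x5 = 2.094, x6 = 1.574.
Objective = 2.95·0.5862 + 0.74·2.094 + 3.17·1.574 = 8.2684.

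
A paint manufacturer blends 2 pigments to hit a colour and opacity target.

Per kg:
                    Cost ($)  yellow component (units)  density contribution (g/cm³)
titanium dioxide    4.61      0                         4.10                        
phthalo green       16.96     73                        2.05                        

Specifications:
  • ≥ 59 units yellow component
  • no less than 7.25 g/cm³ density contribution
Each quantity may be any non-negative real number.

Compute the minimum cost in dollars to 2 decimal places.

$20.00

Let x1 = kg of titanium dioxide, x2 = kg of phthalo green.
Minimize 4.61x1 + 16.96x2 subject to:
  73x2 ≥ 59   (yellow component)
  4.1x1 + 2.05x2 ≥ 7.25   (density contribution)
  x1, x2 ≥ 0.
Both inputs are positive at the optimum. Binding constraints: yellow component and density contribution.
Solving gives x1 = 1.364, x2 = 0.8082.
Cost = 4.61·1.364 + 16.96·0.8082 = 19.9951.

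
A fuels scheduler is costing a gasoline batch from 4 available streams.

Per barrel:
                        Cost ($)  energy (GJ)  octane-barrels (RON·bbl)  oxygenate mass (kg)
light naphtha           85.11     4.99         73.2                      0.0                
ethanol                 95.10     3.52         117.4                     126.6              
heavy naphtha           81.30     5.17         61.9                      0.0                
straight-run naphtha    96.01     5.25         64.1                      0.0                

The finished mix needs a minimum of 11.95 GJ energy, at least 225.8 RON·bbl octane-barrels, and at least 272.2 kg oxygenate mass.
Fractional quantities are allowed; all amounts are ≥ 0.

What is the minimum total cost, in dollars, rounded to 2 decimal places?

Let x1 = barrels of light naphtha, x2 = barrels of ethanol, x3 = barrels of heavy naphtha, x4 = barrels of straight-run naphtha.
Minimise 85.11x1 + 95.1x2 + 81.3x3 + 96.01x4 s.t.:
  4.99x1 + 3.52x2 + 5.17x3 + 5.25x4 ≥ 11.95   (energy)
  73.2x1 + 117.4x2 + 61.9x3 + 64.1x4 ≥ 225.8   (octane-barrels)
  126.6x2 ≥ 272.2   (oxygenate mass)
  x1, x2, x3, x4 ≥ 0.
The optimal basis is {ethanol, heavy naphtha}; light naphtha, straight-run naphtha drop out. The energy and oxygenate mass requirements are met with equality.
That vertex is x2 = 2.1501, x3 = 0.84753.
Hence cost = 95.1·2.1501 + 81.3·0.84753 = $273.3787.

$273.38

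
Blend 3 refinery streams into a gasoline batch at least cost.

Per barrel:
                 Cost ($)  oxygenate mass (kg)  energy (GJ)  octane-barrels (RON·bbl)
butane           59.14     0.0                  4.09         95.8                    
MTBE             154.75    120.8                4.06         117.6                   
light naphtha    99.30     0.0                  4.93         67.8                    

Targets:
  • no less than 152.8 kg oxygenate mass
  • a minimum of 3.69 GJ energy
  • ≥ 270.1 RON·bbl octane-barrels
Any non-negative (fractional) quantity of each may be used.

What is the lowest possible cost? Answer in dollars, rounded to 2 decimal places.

$270.65

This is a linear program. Let x1 = barrels of butane, x2 = barrels of MTBE, x3 = barrels of light naphtha.
Minimise 59.14x1 + 154.75x2 + 99.3x3 with:
  120.8x2 ≥ 152.8   (oxygenate mass)
  4.09x1 + 4.06x2 + 4.93x3 ≥ 3.69   (energy)
  95.8x1 + 117.6x2 + 67.8x3 ≥ 270.1   (octane-barrels)
  x1, x2, x3 ≥ 0.
The optimal basis is {butane, MTBE}; light naphtha drops out. Binding constraints: oxygenate mass and octane-barrels.
Solving gives x1 = 1.26668, x2 = 1.2649.
Cost = 59.14·1.26668 + 154.75·1.2649 = 270.6547.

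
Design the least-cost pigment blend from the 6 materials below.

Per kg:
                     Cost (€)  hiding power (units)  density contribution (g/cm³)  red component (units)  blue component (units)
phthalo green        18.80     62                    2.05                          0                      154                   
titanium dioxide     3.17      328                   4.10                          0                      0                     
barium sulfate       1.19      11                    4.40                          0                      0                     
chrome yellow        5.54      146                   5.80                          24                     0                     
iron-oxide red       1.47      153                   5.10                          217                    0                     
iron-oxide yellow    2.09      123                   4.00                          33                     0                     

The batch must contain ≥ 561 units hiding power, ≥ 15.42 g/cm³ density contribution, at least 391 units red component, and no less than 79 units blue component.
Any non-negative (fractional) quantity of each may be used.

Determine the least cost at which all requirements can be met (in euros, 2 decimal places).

Treat it as an LP. Let x1 = kg of phthalo green, x2 = kg of titanium dioxide, x3 = kg of barium sulfate, x4 = kg of chrome yellow, x5 = kg of iron-oxide red, x6 = kg of iron-oxide yellow.
min 18.8x1 + 3.17x2 + 1.19x3 + 5.54x4 + 1.47x5 + 2.09x6 with:
  62x1 + 328x2 + 11x3 + 146x4 + 153x5 + 123x6 ≥ 561   (hiding power)
  2.05x1 + 4.1x2 + 4.4x3 + 5.8x4 + 5.1x5 + 4x6 ≥ 15.42   (density contribution)
  24x4 + 217x5 + 33x6 ≥ 391   (red component)
  154x1 ≥ 79   (blue component)
  x1, x2, x3, x4, x5, x6 ≥ 0.
The minimum-cost mix takes nothing from titanium dioxide, barium sulfate, chrome yellow, iron-oxide yellow — only phthalo green, iron-oxide red. The hiding power and blue component requirements are met with equality.
So phthalo green = 0.513 kg, iron-oxide red = 3.459 kg.
Objective = 18.8·0.513 + 1.47·3.459 = 14.7291.

€14.73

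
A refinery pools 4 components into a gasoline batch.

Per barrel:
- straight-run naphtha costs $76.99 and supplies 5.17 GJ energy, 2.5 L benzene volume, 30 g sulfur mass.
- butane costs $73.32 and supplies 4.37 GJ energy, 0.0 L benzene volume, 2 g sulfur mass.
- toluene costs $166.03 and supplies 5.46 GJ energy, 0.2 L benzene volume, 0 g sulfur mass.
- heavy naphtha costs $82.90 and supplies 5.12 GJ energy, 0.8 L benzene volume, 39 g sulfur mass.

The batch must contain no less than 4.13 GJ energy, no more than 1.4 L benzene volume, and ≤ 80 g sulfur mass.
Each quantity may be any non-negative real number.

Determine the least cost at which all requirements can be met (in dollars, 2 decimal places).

Let x1 = barrels of straight-run naphtha, x2 = barrels of butane, x3 = barrels of toluene, x4 = barrels of heavy naphtha.
Minimise 76.99x1 + 73.32x2 + 166.03x3 + 82.9x4 s.t.:
  5.17x1 + 4.37x2 + 5.46x3 + 5.12x4 ≥ 4.13   (energy)
  2.5x1 + 0.2x3 + 0.8x4 ≤ 1.4   (benzene volume)
  30x1 + 2x2 + 39x4 ≤ 80   (sulfur mass)
  x1, x2, x3, x4 ≥ 0.
At the optimum only straight-run naphtha, butane are positive (toluene, heavy naphtha = 0). There the energy and benzene volume constraints are tight.
Solving gives x1 = 0.56, x2 = 0.2826.
Cost = 76.99·0.56 + 73.32·0.2826 = 63.8346.

$63.83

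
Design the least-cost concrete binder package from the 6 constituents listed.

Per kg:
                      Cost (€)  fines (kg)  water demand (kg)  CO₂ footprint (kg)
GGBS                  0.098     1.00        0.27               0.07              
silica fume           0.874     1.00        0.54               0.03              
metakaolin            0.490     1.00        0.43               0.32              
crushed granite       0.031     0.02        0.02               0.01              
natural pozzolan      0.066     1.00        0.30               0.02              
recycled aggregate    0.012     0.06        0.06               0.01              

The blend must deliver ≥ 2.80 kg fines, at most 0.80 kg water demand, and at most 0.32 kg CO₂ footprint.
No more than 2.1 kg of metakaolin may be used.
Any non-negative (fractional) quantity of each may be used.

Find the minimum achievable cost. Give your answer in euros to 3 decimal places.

Set it up as a linear program. Let x1 = kg of GGBS, x2 = kg of silica fume, x3 = kg of metakaolin, x4 = kg of crushed granite, x5 = kg of natural pozzolan, x6 = kg of recycled aggregate.
Minimise 0.098x1 + 0.874x2 + 0.49x3 + 0.031x4 + 0.066x5 + 0.012x6 with:
  1x1 + 1x2 + 1x3 + 0.02x4 + 1x5 + 0.06x6 ≥ 2.8   (fines)
  0.27x1 + 0.54x2 + 0.43x3 + 0.02x4 + 0.3x5 + 0.06x6 ≤ 0.8   (water demand)
  0.07x1 + 0.03x2 + 0.32x3 + 0.01x4 + 0.02x5 + 0.01x6 ≤ 0.32   (CO₂ footprint)
  x3 ≤ 2.1
  x1, x2, x3, x4, x5, x6 ≥ 0.
The minimum-cost mix takes nothing from silica fume, metakaolin, crushed granite, recycled aggregate — only GGBS, natural pozzolan. The fines and water demand requirements are met with equality.
That vertex is x1 = 1.333, x5 = 1.467.
Hence cost = 0.098·1.333 + 0.066·1.467 = €0.22746.

€0.227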